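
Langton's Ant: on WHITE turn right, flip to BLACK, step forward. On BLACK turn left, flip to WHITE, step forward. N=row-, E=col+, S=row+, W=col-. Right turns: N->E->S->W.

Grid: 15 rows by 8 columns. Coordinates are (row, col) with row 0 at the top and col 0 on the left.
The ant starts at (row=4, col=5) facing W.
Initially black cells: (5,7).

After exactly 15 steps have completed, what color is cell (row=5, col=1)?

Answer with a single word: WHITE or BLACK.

Answer: WHITE

Derivation:
Step 1: on WHITE (4,5): turn R to N, flip to black, move to (3,5). |black|=2
Step 2: on WHITE (3,5): turn R to E, flip to black, move to (3,6). |black|=3
Step 3: on WHITE (3,6): turn R to S, flip to black, move to (4,6). |black|=4
Step 4: on WHITE (4,6): turn R to W, flip to black, move to (4,5). |black|=5
Step 5: on BLACK (4,5): turn L to S, flip to white, move to (5,5). |black|=4
Step 6: on WHITE (5,5): turn R to W, flip to black, move to (5,4). |black|=5
Step 7: on WHITE (5,4): turn R to N, flip to black, move to (4,4). |black|=6
Step 8: on WHITE (4,4): turn R to E, flip to black, move to (4,5). |black|=7
Step 9: on WHITE (4,5): turn R to S, flip to black, move to (5,5). |black|=8
Step 10: on BLACK (5,5): turn L to E, flip to white, move to (5,6). |black|=7
Step 11: on WHITE (5,6): turn R to S, flip to black, move to (6,6). |black|=8
Step 12: on WHITE (6,6): turn R to W, flip to black, move to (6,5). |black|=9
Step 13: on WHITE (6,5): turn R to N, flip to black, move to (5,5). |black|=10
Step 14: on WHITE (5,5): turn R to E, flip to black, move to (5,6). |black|=11
Step 15: on BLACK (5,6): turn L to N, flip to white, move to (4,6). |black|=10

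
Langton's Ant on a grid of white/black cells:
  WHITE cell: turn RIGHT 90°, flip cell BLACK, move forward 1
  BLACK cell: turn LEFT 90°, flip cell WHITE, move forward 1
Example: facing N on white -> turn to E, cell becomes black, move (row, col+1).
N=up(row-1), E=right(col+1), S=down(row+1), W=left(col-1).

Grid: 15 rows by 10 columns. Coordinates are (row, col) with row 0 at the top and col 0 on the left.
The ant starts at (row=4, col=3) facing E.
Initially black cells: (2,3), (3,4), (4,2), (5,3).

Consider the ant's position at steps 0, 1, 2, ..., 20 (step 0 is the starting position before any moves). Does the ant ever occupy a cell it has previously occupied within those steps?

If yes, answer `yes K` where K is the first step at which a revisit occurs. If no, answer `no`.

Answer: yes 5

Derivation:
Step 1: on WHITE (4,3): turn R to S, flip to black, move to (5,3). |black|=5 — new cell
Step 2: on BLACK (5,3): turn L to E, flip to white, move to (5,4). |black|=4 — new cell
Step 3: on WHITE (5,4): turn R to S, flip to black, move to (6,4). |black|=5 — new cell
Step 4: on WHITE (6,4): turn R to W, flip to black, move to (6,3). |black|=6 — new cell
Step 5: on WHITE (6,3): turn R to N, flip to black, move to (5,3). |black|=7 — REVISIT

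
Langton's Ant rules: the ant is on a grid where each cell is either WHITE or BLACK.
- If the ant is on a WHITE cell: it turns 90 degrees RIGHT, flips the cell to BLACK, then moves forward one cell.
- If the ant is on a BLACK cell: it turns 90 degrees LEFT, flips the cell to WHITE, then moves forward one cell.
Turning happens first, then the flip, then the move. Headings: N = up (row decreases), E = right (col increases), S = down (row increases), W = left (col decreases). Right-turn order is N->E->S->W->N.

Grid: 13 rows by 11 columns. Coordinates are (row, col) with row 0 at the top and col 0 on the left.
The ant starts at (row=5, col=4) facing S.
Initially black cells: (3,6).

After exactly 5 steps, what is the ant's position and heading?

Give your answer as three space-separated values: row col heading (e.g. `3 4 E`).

Answer: 5 5 E

Derivation:
Step 1: on WHITE (5,4): turn R to W, flip to black, move to (5,3). |black|=2
Step 2: on WHITE (5,3): turn R to N, flip to black, move to (4,3). |black|=3
Step 3: on WHITE (4,3): turn R to E, flip to black, move to (4,4). |black|=4
Step 4: on WHITE (4,4): turn R to S, flip to black, move to (5,4). |black|=5
Step 5: on BLACK (5,4): turn L to E, flip to white, move to (5,5). |black|=4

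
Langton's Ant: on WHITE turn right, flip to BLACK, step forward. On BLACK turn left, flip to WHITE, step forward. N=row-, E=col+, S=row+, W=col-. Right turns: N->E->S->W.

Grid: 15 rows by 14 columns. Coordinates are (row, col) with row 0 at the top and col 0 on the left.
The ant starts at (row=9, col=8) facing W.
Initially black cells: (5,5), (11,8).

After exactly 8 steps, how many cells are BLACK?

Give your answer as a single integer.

Answer: 8

Derivation:
Step 1: on WHITE (9,8): turn R to N, flip to black, move to (8,8). |black|=3
Step 2: on WHITE (8,8): turn R to E, flip to black, move to (8,9). |black|=4
Step 3: on WHITE (8,9): turn R to S, flip to black, move to (9,9). |black|=5
Step 4: on WHITE (9,9): turn R to W, flip to black, move to (9,8). |black|=6
Step 5: on BLACK (9,8): turn L to S, flip to white, move to (10,8). |black|=5
Step 6: on WHITE (10,8): turn R to W, flip to black, move to (10,7). |black|=6
Step 7: on WHITE (10,7): turn R to N, flip to black, move to (9,7). |black|=7
Step 8: on WHITE (9,7): turn R to E, flip to black, move to (9,8). |black|=8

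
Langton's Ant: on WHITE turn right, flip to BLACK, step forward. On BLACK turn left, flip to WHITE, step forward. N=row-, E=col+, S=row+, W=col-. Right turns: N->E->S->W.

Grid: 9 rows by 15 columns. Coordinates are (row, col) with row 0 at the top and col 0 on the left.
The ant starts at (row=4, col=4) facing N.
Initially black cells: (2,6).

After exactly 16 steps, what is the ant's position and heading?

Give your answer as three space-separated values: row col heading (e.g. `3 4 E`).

Answer: 4 4 N

Derivation:
Step 1: on WHITE (4,4): turn R to E, flip to black, move to (4,5). |black|=2
Step 2: on WHITE (4,5): turn R to S, flip to black, move to (5,5). |black|=3
Step 3: on WHITE (5,5): turn R to W, flip to black, move to (5,4). |black|=4
Step 4: on WHITE (5,4): turn R to N, flip to black, move to (4,4). |black|=5
Step 5: on BLACK (4,4): turn L to W, flip to white, move to (4,3). |black|=4
Step 6: on WHITE (4,3): turn R to N, flip to black, move to (3,3). |black|=5
Step 7: on WHITE (3,3): turn R to E, flip to black, move to (3,4). |black|=6
Step 8: on WHITE (3,4): turn R to S, flip to black, move to (4,4). |black|=7
Step 9: on WHITE (4,4): turn R to W, flip to black, move to (4,3). |black|=8
Step 10: on BLACK (4,3): turn L to S, flip to white, move to (5,3). |black|=7
Step 11: on WHITE (5,3): turn R to W, flip to black, move to (5,2). |black|=8
Step 12: on WHITE (5,2): turn R to N, flip to black, move to (4,2). |black|=9
Step 13: on WHITE (4,2): turn R to E, flip to black, move to (4,3). |black|=10
Step 14: on WHITE (4,3): turn R to S, flip to black, move to (5,3). |black|=11
Step 15: on BLACK (5,3): turn L to E, flip to white, move to (5,4). |black|=10
Step 16: on BLACK (5,4): turn L to N, flip to white, move to (4,4). |black|=9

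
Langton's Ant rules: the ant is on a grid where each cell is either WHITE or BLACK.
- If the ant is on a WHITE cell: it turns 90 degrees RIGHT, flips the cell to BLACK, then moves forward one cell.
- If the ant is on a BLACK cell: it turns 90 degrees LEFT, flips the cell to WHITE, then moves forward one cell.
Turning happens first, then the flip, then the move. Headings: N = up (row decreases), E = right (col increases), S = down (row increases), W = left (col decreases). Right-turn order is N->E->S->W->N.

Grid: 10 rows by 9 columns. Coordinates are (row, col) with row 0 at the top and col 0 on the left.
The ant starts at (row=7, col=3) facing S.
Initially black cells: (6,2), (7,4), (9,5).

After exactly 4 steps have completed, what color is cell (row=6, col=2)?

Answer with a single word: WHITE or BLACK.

Step 1: on WHITE (7,3): turn R to W, flip to black, move to (7,2). |black|=4
Step 2: on WHITE (7,2): turn R to N, flip to black, move to (6,2). |black|=5
Step 3: on BLACK (6,2): turn L to W, flip to white, move to (6,1). |black|=4
Step 4: on WHITE (6,1): turn R to N, flip to black, move to (5,1). |black|=5

Answer: WHITE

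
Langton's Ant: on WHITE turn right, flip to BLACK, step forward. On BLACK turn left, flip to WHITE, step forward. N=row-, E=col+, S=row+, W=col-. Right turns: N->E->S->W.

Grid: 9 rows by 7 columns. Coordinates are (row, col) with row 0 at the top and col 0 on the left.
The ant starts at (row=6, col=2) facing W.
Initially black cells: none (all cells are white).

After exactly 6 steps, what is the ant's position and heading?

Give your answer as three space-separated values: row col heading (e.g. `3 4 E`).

Answer: 7 1 W

Derivation:
Step 1: on WHITE (6,2): turn R to N, flip to black, move to (5,2). |black|=1
Step 2: on WHITE (5,2): turn R to E, flip to black, move to (5,3). |black|=2
Step 3: on WHITE (5,3): turn R to S, flip to black, move to (6,3). |black|=3
Step 4: on WHITE (6,3): turn R to W, flip to black, move to (6,2). |black|=4
Step 5: on BLACK (6,2): turn L to S, flip to white, move to (7,2). |black|=3
Step 6: on WHITE (7,2): turn R to W, flip to black, move to (7,1). |black|=4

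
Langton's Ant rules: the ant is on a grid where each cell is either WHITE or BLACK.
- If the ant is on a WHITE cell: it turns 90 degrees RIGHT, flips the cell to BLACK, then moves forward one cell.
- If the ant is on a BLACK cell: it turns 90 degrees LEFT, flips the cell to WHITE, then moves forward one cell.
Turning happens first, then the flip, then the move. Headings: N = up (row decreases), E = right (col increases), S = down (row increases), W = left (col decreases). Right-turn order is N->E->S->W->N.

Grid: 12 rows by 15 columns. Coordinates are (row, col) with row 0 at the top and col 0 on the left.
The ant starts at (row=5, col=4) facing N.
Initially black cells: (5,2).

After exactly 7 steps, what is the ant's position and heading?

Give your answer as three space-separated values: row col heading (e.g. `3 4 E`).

Answer: 4 4 E

Derivation:
Step 1: on WHITE (5,4): turn R to E, flip to black, move to (5,5). |black|=2
Step 2: on WHITE (5,5): turn R to S, flip to black, move to (6,5). |black|=3
Step 3: on WHITE (6,5): turn R to W, flip to black, move to (6,4). |black|=4
Step 4: on WHITE (6,4): turn R to N, flip to black, move to (5,4). |black|=5
Step 5: on BLACK (5,4): turn L to W, flip to white, move to (5,3). |black|=4
Step 6: on WHITE (5,3): turn R to N, flip to black, move to (4,3). |black|=5
Step 7: on WHITE (4,3): turn R to E, flip to black, move to (4,4). |black|=6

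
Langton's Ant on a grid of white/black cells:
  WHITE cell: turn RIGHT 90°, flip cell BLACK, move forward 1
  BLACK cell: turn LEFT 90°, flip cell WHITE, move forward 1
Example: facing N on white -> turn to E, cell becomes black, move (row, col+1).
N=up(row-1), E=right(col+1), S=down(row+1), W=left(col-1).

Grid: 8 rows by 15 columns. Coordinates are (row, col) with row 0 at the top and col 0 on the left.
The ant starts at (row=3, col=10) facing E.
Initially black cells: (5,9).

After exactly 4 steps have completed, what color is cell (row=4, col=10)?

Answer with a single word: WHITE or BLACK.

Step 1: on WHITE (3,10): turn R to S, flip to black, move to (4,10). |black|=2
Step 2: on WHITE (4,10): turn R to W, flip to black, move to (4,9). |black|=3
Step 3: on WHITE (4,9): turn R to N, flip to black, move to (3,9). |black|=4
Step 4: on WHITE (3,9): turn R to E, flip to black, move to (3,10). |black|=5

Answer: BLACK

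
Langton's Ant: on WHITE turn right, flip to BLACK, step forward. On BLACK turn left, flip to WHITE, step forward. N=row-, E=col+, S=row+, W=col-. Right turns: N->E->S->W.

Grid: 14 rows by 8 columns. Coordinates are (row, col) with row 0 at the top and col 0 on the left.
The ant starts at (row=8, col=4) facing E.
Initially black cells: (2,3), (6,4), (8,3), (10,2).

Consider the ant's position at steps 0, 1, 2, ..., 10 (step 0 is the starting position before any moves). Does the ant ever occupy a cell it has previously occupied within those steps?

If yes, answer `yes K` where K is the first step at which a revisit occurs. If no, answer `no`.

Answer: yes 7

Derivation:
Step 1: on WHITE (8,4): turn R to S, flip to black, move to (9,4). |black|=5 — new cell
Step 2: on WHITE (9,4): turn R to W, flip to black, move to (9,3). |black|=6 — new cell
Step 3: on WHITE (9,3): turn R to N, flip to black, move to (8,3). |black|=7 — new cell
Step 4: on BLACK (8,3): turn L to W, flip to white, move to (8,2). |black|=6 — new cell
Step 5: on WHITE (8,2): turn R to N, flip to black, move to (7,2). |black|=7 — new cell
Step 6: on WHITE (7,2): turn R to E, flip to black, move to (7,3). |black|=8 — new cell
Step 7: on WHITE (7,3): turn R to S, flip to black, move to (8,3). |black|=9 — REVISIT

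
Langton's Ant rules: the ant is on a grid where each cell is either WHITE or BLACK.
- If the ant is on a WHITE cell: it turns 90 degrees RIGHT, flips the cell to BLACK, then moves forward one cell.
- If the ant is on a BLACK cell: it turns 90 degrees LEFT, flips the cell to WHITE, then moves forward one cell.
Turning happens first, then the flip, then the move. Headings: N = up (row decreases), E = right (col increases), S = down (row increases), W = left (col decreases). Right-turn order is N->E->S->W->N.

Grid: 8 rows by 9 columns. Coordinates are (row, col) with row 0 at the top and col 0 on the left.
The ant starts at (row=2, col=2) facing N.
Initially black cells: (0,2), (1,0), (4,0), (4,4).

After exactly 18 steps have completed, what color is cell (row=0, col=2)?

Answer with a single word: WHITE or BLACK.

Step 1: on WHITE (2,2): turn R to E, flip to black, move to (2,3). |black|=5
Step 2: on WHITE (2,3): turn R to S, flip to black, move to (3,3). |black|=6
Step 3: on WHITE (3,3): turn R to W, flip to black, move to (3,2). |black|=7
Step 4: on WHITE (3,2): turn R to N, flip to black, move to (2,2). |black|=8
Step 5: on BLACK (2,2): turn L to W, flip to white, move to (2,1). |black|=7
Step 6: on WHITE (2,1): turn R to N, flip to black, move to (1,1). |black|=8
Step 7: on WHITE (1,1): turn R to E, flip to black, move to (1,2). |black|=9
Step 8: on WHITE (1,2): turn R to S, flip to black, move to (2,2). |black|=10
Step 9: on WHITE (2,2): turn R to W, flip to black, move to (2,1). |black|=11
Step 10: on BLACK (2,1): turn L to S, flip to white, move to (3,1). |black|=10
Step 11: on WHITE (3,1): turn R to W, flip to black, move to (3,0). |black|=11
Step 12: on WHITE (3,0): turn R to N, flip to black, move to (2,0). |black|=12
Step 13: on WHITE (2,0): turn R to E, flip to black, move to (2,1). |black|=13
Step 14: on WHITE (2,1): turn R to S, flip to black, move to (3,1). |black|=14
Step 15: on BLACK (3,1): turn L to E, flip to white, move to (3,2). |black|=13
Step 16: on BLACK (3,2): turn L to N, flip to white, move to (2,2). |black|=12
Step 17: on BLACK (2,2): turn L to W, flip to white, move to (2,1). |black|=11
Step 18: on BLACK (2,1): turn L to S, flip to white, move to (3,1). |black|=10

Answer: BLACK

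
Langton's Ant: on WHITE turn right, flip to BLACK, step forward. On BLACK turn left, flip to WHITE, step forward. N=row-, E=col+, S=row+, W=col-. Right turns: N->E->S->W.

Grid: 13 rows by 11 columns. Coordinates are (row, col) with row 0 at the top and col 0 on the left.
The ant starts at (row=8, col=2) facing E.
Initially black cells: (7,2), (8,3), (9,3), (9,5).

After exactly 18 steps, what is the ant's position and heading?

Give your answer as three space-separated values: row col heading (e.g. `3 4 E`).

Step 1: on WHITE (8,2): turn R to S, flip to black, move to (9,2). |black|=5
Step 2: on WHITE (9,2): turn R to W, flip to black, move to (9,1). |black|=6
Step 3: on WHITE (9,1): turn R to N, flip to black, move to (8,1). |black|=7
Step 4: on WHITE (8,1): turn R to E, flip to black, move to (8,2). |black|=8
Step 5: on BLACK (8,2): turn L to N, flip to white, move to (7,2). |black|=7
Step 6: on BLACK (7,2): turn L to W, flip to white, move to (7,1). |black|=6
Step 7: on WHITE (7,1): turn R to N, flip to black, move to (6,1). |black|=7
Step 8: on WHITE (6,1): turn R to E, flip to black, move to (6,2). |black|=8
Step 9: on WHITE (6,2): turn R to S, flip to black, move to (7,2). |black|=9
Step 10: on WHITE (7,2): turn R to W, flip to black, move to (7,1). |black|=10
Step 11: on BLACK (7,1): turn L to S, flip to white, move to (8,1). |black|=9
Step 12: on BLACK (8,1): turn L to E, flip to white, move to (8,2). |black|=8
Step 13: on WHITE (8,2): turn R to S, flip to black, move to (9,2). |black|=9
Step 14: on BLACK (9,2): turn L to E, flip to white, move to (9,3). |black|=8
Step 15: on BLACK (9,3): turn L to N, flip to white, move to (8,3). |black|=7
Step 16: on BLACK (8,3): turn L to W, flip to white, move to (8,2). |black|=6
Step 17: on BLACK (8,2): turn L to S, flip to white, move to (9,2). |black|=5
Step 18: on WHITE (9,2): turn R to W, flip to black, move to (9,1). |black|=6

Answer: 9 1 W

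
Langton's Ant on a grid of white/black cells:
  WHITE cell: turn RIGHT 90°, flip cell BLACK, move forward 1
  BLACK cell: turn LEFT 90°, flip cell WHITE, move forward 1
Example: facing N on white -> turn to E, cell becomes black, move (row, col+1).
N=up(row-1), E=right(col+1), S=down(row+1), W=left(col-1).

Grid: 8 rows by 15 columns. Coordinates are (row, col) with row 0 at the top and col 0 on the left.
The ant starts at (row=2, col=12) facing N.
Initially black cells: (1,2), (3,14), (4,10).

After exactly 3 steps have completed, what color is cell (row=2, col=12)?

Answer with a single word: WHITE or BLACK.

Step 1: on WHITE (2,12): turn R to E, flip to black, move to (2,13). |black|=4
Step 2: on WHITE (2,13): turn R to S, flip to black, move to (3,13). |black|=5
Step 3: on WHITE (3,13): turn R to W, flip to black, move to (3,12). |black|=6

Answer: BLACK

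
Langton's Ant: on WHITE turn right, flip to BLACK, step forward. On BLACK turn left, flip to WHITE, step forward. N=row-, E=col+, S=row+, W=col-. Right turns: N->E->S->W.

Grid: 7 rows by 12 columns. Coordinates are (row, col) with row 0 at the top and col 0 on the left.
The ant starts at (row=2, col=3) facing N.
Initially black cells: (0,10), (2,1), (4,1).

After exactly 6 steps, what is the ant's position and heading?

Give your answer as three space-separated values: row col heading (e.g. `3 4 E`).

Answer: 1 2 N

Derivation:
Step 1: on WHITE (2,3): turn R to E, flip to black, move to (2,4). |black|=4
Step 2: on WHITE (2,4): turn R to S, flip to black, move to (3,4). |black|=5
Step 3: on WHITE (3,4): turn R to W, flip to black, move to (3,3). |black|=6
Step 4: on WHITE (3,3): turn R to N, flip to black, move to (2,3). |black|=7
Step 5: on BLACK (2,3): turn L to W, flip to white, move to (2,2). |black|=6
Step 6: on WHITE (2,2): turn R to N, flip to black, move to (1,2). |black|=7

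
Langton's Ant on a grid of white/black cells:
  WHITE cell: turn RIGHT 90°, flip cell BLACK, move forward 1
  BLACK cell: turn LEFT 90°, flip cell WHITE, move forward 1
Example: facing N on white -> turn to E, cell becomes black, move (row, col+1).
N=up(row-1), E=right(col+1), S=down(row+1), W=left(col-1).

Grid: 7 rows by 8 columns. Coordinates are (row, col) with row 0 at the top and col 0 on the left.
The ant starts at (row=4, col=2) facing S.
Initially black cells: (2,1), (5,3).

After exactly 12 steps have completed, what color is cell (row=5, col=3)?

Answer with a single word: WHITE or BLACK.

Step 1: on WHITE (4,2): turn R to W, flip to black, move to (4,1). |black|=3
Step 2: on WHITE (4,1): turn R to N, flip to black, move to (3,1). |black|=4
Step 3: on WHITE (3,1): turn R to E, flip to black, move to (3,2). |black|=5
Step 4: on WHITE (3,2): turn R to S, flip to black, move to (4,2). |black|=6
Step 5: on BLACK (4,2): turn L to E, flip to white, move to (4,3). |black|=5
Step 6: on WHITE (4,3): turn R to S, flip to black, move to (5,3). |black|=6
Step 7: on BLACK (5,3): turn L to E, flip to white, move to (5,4). |black|=5
Step 8: on WHITE (5,4): turn R to S, flip to black, move to (6,4). |black|=6
Step 9: on WHITE (6,4): turn R to W, flip to black, move to (6,3). |black|=7
Step 10: on WHITE (6,3): turn R to N, flip to black, move to (5,3). |black|=8
Step 11: on WHITE (5,3): turn R to E, flip to black, move to (5,4). |black|=9
Step 12: on BLACK (5,4): turn L to N, flip to white, move to (4,4). |black|=8

Answer: BLACK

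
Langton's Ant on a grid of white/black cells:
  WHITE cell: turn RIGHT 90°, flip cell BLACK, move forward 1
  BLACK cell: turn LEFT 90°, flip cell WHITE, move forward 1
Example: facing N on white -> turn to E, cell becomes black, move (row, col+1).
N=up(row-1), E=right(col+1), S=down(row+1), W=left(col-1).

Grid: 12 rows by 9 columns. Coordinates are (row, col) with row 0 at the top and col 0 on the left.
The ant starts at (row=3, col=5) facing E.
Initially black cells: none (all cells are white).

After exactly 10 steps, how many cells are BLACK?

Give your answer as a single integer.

Answer: 6

Derivation:
Step 1: on WHITE (3,5): turn R to S, flip to black, move to (4,5). |black|=1
Step 2: on WHITE (4,5): turn R to W, flip to black, move to (4,4). |black|=2
Step 3: on WHITE (4,4): turn R to N, flip to black, move to (3,4). |black|=3
Step 4: on WHITE (3,4): turn R to E, flip to black, move to (3,5). |black|=4
Step 5: on BLACK (3,5): turn L to N, flip to white, move to (2,5). |black|=3
Step 6: on WHITE (2,5): turn R to E, flip to black, move to (2,6). |black|=4
Step 7: on WHITE (2,6): turn R to S, flip to black, move to (3,6). |black|=5
Step 8: on WHITE (3,6): turn R to W, flip to black, move to (3,5). |black|=6
Step 9: on WHITE (3,5): turn R to N, flip to black, move to (2,5). |black|=7
Step 10: on BLACK (2,5): turn L to W, flip to white, move to (2,4). |black|=6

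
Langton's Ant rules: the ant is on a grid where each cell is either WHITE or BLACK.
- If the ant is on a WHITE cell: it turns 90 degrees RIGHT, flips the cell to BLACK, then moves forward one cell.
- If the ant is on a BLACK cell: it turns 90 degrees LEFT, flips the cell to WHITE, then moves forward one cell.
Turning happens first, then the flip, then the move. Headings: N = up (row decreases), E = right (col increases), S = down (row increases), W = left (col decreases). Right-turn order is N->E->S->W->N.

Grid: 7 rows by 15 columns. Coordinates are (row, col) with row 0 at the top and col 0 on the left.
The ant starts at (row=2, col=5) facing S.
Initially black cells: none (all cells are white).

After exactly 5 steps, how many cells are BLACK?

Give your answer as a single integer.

Step 1: on WHITE (2,5): turn R to W, flip to black, move to (2,4). |black|=1
Step 2: on WHITE (2,4): turn R to N, flip to black, move to (1,4). |black|=2
Step 3: on WHITE (1,4): turn R to E, flip to black, move to (1,5). |black|=3
Step 4: on WHITE (1,5): turn R to S, flip to black, move to (2,5). |black|=4
Step 5: on BLACK (2,5): turn L to E, flip to white, move to (2,6). |black|=3

Answer: 3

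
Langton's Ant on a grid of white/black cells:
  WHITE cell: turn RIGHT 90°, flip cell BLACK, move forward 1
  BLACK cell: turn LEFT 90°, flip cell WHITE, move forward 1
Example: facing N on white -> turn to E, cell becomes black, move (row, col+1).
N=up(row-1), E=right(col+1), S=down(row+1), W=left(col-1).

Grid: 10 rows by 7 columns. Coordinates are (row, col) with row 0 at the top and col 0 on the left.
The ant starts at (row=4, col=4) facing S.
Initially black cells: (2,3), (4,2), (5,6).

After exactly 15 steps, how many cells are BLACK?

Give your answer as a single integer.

Step 1: on WHITE (4,4): turn R to W, flip to black, move to (4,3). |black|=4
Step 2: on WHITE (4,3): turn R to N, flip to black, move to (3,3). |black|=5
Step 3: on WHITE (3,3): turn R to E, flip to black, move to (3,4). |black|=6
Step 4: on WHITE (3,4): turn R to S, flip to black, move to (4,4). |black|=7
Step 5: on BLACK (4,4): turn L to E, flip to white, move to (4,5). |black|=6
Step 6: on WHITE (4,5): turn R to S, flip to black, move to (5,5). |black|=7
Step 7: on WHITE (5,5): turn R to W, flip to black, move to (5,4). |black|=8
Step 8: on WHITE (5,4): turn R to N, flip to black, move to (4,4). |black|=9
Step 9: on WHITE (4,4): turn R to E, flip to black, move to (4,5). |black|=10
Step 10: on BLACK (4,5): turn L to N, flip to white, move to (3,5). |black|=9
Step 11: on WHITE (3,5): turn R to E, flip to black, move to (3,6). |black|=10
Step 12: on WHITE (3,6): turn R to S, flip to black, move to (4,6). |black|=11
Step 13: on WHITE (4,6): turn R to W, flip to black, move to (4,5). |black|=12
Step 14: on WHITE (4,5): turn R to N, flip to black, move to (3,5). |black|=13
Step 15: on BLACK (3,5): turn L to W, flip to white, move to (3,4). |black|=12

Answer: 12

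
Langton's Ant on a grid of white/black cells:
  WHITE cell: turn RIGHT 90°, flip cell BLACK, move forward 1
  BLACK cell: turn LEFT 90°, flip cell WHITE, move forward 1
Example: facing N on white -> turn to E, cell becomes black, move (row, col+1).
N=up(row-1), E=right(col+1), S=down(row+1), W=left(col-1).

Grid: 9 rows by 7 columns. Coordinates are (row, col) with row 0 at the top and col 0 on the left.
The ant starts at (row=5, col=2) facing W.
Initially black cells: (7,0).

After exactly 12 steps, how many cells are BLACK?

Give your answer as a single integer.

Step 1: on WHITE (5,2): turn R to N, flip to black, move to (4,2). |black|=2
Step 2: on WHITE (4,2): turn R to E, flip to black, move to (4,3). |black|=3
Step 3: on WHITE (4,3): turn R to S, flip to black, move to (5,3). |black|=4
Step 4: on WHITE (5,3): turn R to W, flip to black, move to (5,2). |black|=5
Step 5: on BLACK (5,2): turn L to S, flip to white, move to (6,2). |black|=4
Step 6: on WHITE (6,2): turn R to W, flip to black, move to (6,1). |black|=5
Step 7: on WHITE (6,1): turn R to N, flip to black, move to (5,1). |black|=6
Step 8: on WHITE (5,1): turn R to E, flip to black, move to (5,2). |black|=7
Step 9: on WHITE (5,2): turn R to S, flip to black, move to (6,2). |black|=8
Step 10: on BLACK (6,2): turn L to E, flip to white, move to (6,3). |black|=7
Step 11: on WHITE (6,3): turn R to S, flip to black, move to (7,3). |black|=8
Step 12: on WHITE (7,3): turn R to W, flip to black, move to (7,2). |black|=9

Answer: 9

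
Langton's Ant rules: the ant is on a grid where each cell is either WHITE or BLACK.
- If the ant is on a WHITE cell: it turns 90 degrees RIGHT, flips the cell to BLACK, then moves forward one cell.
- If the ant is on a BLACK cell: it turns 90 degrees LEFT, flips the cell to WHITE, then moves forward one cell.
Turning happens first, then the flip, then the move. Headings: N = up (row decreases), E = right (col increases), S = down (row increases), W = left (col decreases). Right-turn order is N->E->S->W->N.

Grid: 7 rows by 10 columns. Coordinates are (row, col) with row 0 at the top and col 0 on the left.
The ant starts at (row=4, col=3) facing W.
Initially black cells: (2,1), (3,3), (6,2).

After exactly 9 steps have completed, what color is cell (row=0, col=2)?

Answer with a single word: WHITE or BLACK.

Answer: WHITE

Derivation:
Step 1: on WHITE (4,3): turn R to N, flip to black, move to (3,3). |black|=4
Step 2: on BLACK (3,3): turn L to W, flip to white, move to (3,2). |black|=3
Step 3: on WHITE (3,2): turn R to N, flip to black, move to (2,2). |black|=4
Step 4: on WHITE (2,2): turn R to E, flip to black, move to (2,3). |black|=5
Step 5: on WHITE (2,3): turn R to S, flip to black, move to (3,3). |black|=6
Step 6: on WHITE (3,3): turn R to W, flip to black, move to (3,2). |black|=7
Step 7: on BLACK (3,2): turn L to S, flip to white, move to (4,2). |black|=6
Step 8: on WHITE (4,2): turn R to W, flip to black, move to (4,1). |black|=7
Step 9: on WHITE (4,1): turn R to N, flip to black, move to (3,1). |black|=8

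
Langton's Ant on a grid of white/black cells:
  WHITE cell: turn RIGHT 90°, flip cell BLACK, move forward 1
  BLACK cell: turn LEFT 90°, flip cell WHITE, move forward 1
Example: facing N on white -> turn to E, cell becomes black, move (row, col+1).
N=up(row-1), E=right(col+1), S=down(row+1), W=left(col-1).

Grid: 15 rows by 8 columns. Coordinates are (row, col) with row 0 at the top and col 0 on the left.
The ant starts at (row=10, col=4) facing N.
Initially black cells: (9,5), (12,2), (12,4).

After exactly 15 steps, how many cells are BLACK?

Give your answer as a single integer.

Step 1: on WHITE (10,4): turn R to E, flip to black, move to (10,5). |black|=4
Step 2: on WHITE (10,5): turn R to S, flip to black, move to (11,5). |black|=5
Step 3: on WHITE (11,5): turn R to W, flip to black, move to (11,4). |black|=6
Step 4: on WHITE (11,4): turn R to N, flip to black, move to (10,4). |black|=7
Step 5: on BLACK (10,4): turn L to W, flip to white, move to (10,3). |black|=6
Step 6: on WHITE (10,3): turn R to N, flip to black, move to (9,3). |black|=7
Step 7: on WHITE (9,3): turn R to E, flip to black, move to (9,4). |black|=8
Step 8: on WHITE (9,4): turn R to S, flip to black, move to (10,4). |black|=9
Step 9: on WHITE (10,4): turn R to W, flip to black, move to (10,3). |black|=10
Step 10: on BLACK (10,3): turn L to S, flip to white, move to (11,3). |black|=9
Step 11: on WHITE (11,3): turn R to W, flip to black, move to (11,2). |black|=10
Step 12: on WHITE (11,2): turn R to N, flip to black, move to (10,2). |black|=11
Step 13: on WHITE (10,2): turn R to E, flip to black, move to (10,3). |black|=12
Step 14: on WHITE (10,3): turn R to S, flip to black, move to (11,3). |black|=13
Step 15: on BLACK (11,3): turn L to E, flip to white, move to (11,4). |black|=12

Answer: 12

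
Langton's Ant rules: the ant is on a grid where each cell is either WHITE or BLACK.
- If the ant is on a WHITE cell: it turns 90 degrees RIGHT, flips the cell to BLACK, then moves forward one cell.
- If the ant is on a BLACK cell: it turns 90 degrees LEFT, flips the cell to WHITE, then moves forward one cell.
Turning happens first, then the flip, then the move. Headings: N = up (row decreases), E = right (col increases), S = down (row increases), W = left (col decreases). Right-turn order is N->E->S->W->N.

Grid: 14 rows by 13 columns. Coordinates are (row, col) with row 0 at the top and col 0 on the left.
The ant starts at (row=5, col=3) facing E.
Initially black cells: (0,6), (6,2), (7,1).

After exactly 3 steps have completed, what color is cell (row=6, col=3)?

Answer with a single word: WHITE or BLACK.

Step 1: on WHITE (5,3): turn R to S, flip to black, move to (6,3). |black|=4
Step 2: on WHITE (6,3): turn R to W, flip to black, move to (6,2). |black|=5
Step 3: on BLACK (6,2): turn L to S, flip to white, move to (7,2). |black|=4

Answer: BLACK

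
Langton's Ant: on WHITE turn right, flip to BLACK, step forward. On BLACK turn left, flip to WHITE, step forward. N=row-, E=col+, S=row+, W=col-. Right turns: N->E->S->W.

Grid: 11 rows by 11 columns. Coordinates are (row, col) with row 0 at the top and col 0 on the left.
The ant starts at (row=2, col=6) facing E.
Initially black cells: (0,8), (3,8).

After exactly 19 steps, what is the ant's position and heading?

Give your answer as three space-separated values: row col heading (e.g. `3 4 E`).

Answer: 0 5 N

Derivation:
Step 1: on WHITE (2,6): turn R to S, flip to black, move to (3,6). |black|=3
Step 2: on WHITE (3,6): turn R to W, flip to black, move to (3,5). |black|=4
Step 3: on WHITE (3,5): turn R to N, flip to black, move to (2,5). |black|=5
Step 4: on WHITE (2,5): turn R to E, flip to black, move to (2,6). |black|=6
Step 5: on BLACK (2,6): turn L to N, flip to white, move to (1,6). |black|=5
Step 6: on WHITE (1,6): turn R to E, flip to black, move to (1,7). |black|=6
Step 7: on WHITE (1,7): turn R to S, flip to black, move to (2,7). |black|=7
Step 8: on WHITE (2,7): turn R to W, flip to black, move to (2,6). |black|=8
Step 9: on WHITE (2,6): turn R to N, flip to black, move to (1,6). |black|=9
Step 10: on BLACK (1,6): turn L to W, flip to white, move to (1,5). |black|=8
Step 11: on WHITE (1,5): turn R to N, flip to black, move to (0,5). |black|=9
Step 12: on WHITE (0,5): turn R to E, flip to black, move to (0,6). |black|=10
Step 13: on WHITE (0,6): turn R to S, flip to black, move to (1,6). |black|=11
Step 14: on WHITE (1,6): turn R to W, flip to black, move to (1,5). |black|=12
Step 15: on BLACK (1,5): turn L to S, flip to white, move to (2,5). |black|=11
Step 16: on BLACK (2,5): turn L to E, flip to white, move to (2,6). |black|=10
Step 17: on BLACK (2,6): turn L to N, flip to white, move to (1,6). |black|=9
Step 18: on BLACK (1,6): turn L to W, flip to white, move to (1,5). |black|=8
Step 19: on WHITE (1,5): turn R to N, flip to black, move to (0,5). |black|=9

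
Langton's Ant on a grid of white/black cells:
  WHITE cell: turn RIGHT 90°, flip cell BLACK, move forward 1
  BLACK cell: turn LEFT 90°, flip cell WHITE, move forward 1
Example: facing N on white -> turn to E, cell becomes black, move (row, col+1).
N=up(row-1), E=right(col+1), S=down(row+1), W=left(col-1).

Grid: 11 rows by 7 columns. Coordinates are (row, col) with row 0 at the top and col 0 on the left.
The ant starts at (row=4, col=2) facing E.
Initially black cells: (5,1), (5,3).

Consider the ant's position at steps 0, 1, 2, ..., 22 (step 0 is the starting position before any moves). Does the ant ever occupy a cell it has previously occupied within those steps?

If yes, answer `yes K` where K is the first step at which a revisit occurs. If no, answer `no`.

Answer: yes 6

Derivation:
Step 1: on WHITE (4,2): turn R to S, flip to black, move to (5,2). |black|=3 — new cell
Step 2: on WHITE (5,2): turn R to W, flip to black, move to (5,1). |black|=4 — new cell
Step 3: on BLACK (5,1): turn L to S, flip to white, move to (6,1). |black|=3 — new cell
Step 4: on WHITE (6,1): turn R to W, flip to black, move to (6,0). |black|=4 — new cell
Step 5: on WHITE (6,0): turn R to N, flip to black, move to (5,0). |black|=5 — new cell
Step 6: on WHITE (5,0): turn R to E, flip to black, move to (5,1). |black|=6 — REVISIT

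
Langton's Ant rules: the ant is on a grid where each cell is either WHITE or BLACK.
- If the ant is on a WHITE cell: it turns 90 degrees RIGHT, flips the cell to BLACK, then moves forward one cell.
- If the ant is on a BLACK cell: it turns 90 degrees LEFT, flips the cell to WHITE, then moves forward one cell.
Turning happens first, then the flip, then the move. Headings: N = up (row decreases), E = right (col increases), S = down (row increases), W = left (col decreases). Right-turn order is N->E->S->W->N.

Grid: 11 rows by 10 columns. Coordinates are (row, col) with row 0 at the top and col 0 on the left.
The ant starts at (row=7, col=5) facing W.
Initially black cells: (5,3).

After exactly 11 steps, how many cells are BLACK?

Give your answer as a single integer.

Answer: 8

Derivation:
Step 1: on WHITE (7,5): turn R to N, flip to black, move to (6,5). |black|=2
Step 2: on WHITE (6,5): turn R to E, flip to black, move to (6,6). |black|=3
Step 3: on WHITE (6,6): turn R to S, flip to black, move to (7,6). |black|=4
Step 4: on WHITE (7,6): turn R to W, flip to black, move to (7,5). |black|=5
Step 5: on BLACK (7,5): turn L to S, flip to white, move to (8,5). |black|=4
Step 6: on WHITE (8,5): turn R to W, flip to black, move to (8,4). |black|=5
Step 7: on WHITE (8,4): turn R to N, flip to black, move to (7,4). |black|=6
Step 8: on WHITE (7,4): turn R to E, flip to black, move to (7,5). |black|=7
Step 9: on WHITE (7,5): turn R to S, flip to black, move to (8,5). |black|=8
Step 10: on BLACK (8,5): turn L to E, flip to white, move to (8,6). |black|=7
Step 11: on WHITE (8,6): turn R to S, flip to black, move to (9,6). |black|=8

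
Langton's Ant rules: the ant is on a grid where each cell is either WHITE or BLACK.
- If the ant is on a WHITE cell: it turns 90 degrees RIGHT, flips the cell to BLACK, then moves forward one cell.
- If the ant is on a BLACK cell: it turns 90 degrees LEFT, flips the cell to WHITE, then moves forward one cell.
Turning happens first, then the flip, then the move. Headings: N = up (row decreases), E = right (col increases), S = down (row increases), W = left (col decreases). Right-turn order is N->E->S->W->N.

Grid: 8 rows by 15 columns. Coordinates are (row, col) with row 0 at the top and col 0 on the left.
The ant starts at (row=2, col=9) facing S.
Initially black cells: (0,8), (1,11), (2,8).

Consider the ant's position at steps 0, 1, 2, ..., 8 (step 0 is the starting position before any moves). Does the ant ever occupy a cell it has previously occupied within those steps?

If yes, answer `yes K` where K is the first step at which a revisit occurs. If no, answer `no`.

Answer: yes 5

Derivation:
Step 1: on WHITE (2,9): turn R to W, flip to black, move to (2,8). |black|=4 — new cell
Step 2: on BLACK (2,8): turn L to S, flip to white, move to (3,8). |black|=3 — new cell
Step 3: on WHITE (3,8): turn R to W, flip to black, move to (3,7). |black|=4 — new cell
Step 4: on WHITE (3,7): turn R to N, flip to black, move to (2,7). |black|=5 — new cell
Step 5: on WHITE (2,7): turn R to E, flip to black, move to (2,8). |black|=6 — REVISIT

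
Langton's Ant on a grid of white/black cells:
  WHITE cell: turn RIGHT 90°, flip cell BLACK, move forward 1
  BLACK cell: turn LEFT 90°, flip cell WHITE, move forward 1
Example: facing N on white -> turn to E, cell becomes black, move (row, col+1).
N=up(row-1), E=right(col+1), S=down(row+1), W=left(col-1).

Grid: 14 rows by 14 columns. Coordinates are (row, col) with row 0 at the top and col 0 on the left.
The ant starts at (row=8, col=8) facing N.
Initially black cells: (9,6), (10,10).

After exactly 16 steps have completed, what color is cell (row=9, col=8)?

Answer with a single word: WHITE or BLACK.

Answer: BLACK

Derivation:
Step 1: on WHITE (8,8): turn R to E, flip to black, move to (8,9). |black|=3
Step 2: on WHITE (8,9): turn R to S, flip to black, move to (9,9). |black|=4
Step 3: on WHITE (9,9): turn R to W, flip to black, move to (9,8). |black|=5
Step 4: on WHITE (9,8): turn R to N, flip to black, move to (8,8). |black|=6
Step 5: on BLACK (8,8): turn L to W, flip to white, move to (8,7). |black|=5
Step 6: on WHITE (8,7): turn R to N, flip to black, move to (7,7). |black|=6
Step 7: on WHITE (7,7): turn R to E, flip to black, move to (7,8). |black|=7
Step 8: on WHITE (7,8): turn R to S, flip to black, move to (8,8). |black|=8
Step 9: on WHITE (8,8): turn R to W, flip to black, move to (8,7). |black|=9
Step 10: on BLACK (8,7): turn L to S, flip to white, move to (9,7). |black|=8
Step 11: on WHITE (9,7): turn R to W, flip to black, move to (9,6). |black|=9
Step 12: on BLACK (9,6): turn L to S, flip to white, move to (10,6). |black|=8
Step 13: on WHITE (10,6): turn R to W, flip to black, move to (10,5). |black|=9
Step 14: on WHITE (10,5): turn R to N, flip to black, move to (9,5). |black|=10
Step 15: on WHITE (9,5): turn R to E, flip to black, move to (9,6). |black|=11
Step 16: on WHITE (9,6): turn R to S, flip to black, move to (10,6). |black|=12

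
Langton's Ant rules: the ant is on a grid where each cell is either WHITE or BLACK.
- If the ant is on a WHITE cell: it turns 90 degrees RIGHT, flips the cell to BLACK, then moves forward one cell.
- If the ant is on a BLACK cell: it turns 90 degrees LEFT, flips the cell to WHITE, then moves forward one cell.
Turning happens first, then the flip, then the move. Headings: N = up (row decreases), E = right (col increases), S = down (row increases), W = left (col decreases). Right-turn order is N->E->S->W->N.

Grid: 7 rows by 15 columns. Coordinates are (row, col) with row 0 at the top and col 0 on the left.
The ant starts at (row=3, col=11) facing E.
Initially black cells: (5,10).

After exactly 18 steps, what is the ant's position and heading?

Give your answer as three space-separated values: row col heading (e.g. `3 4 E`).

Answer: 2 10 W

Derivation:
Step 1: on WHITE (3,11): turn R to S, flip to black, move to (4,11). |black|=2
Step 2: on WHITE (4,11): turn R to W, flip to black, move to (4,10). |black|=3
Step 3: on WHITE (4,10): turn R to N, flip to black, move to (3,10). |black|=4
Step 4: on WHITE (3,10): turn R to E, flip to black, move to (3,11). |black|=5
Step 5: on BLACK (3,11): turn L to N, flip to white, move to (2,11). |black|=4
Step 6: on WHITE (2,11): turn R to E, flip to black, move to (2,12). |black|=5
Step 7: on WHITE (2,12): turn R to S, flip to black, move to (3,12). |black|=6
Step 8: on WHITE (3,12): turn R to W, flip to black, move to (3,11). |black|=7
Step 9: on WHITE (3,11): turn R to N, flip to black, move to (2,11). |black|=8
Step 10: on BLACK (2,11): turn L to W, flip to white, move to (2,10). |black|=7
Step 11: on WHITE (2,10): turn R to N, flip to black, move to (1,10). |black|=8
Step 12: on WHITE (1,10): turn R to E, flip to black, move to (1,11). |black|=9
Step 13: on WHITE (1,11): turn R to S, flip to black, move to (2,11). |black|=10
Step 14: on WHITE (2,11): turn R to W, flip to black, move to (2,10). |black|=11
Step 15: on BLACK (2,10): turn L to S, flip to white, move to (3,10). |black|=10
Step 16: on BLACK (3,10): turn L to E, flip to white, move to (3,11). |black|=9
Step 17: on BLACK (3,11): turn L to N, flip to white, move to (2,11). |black|=8
Step 18: on BLACK (2,11): turn L to W, flip to white, move to (2,10). |black|=7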